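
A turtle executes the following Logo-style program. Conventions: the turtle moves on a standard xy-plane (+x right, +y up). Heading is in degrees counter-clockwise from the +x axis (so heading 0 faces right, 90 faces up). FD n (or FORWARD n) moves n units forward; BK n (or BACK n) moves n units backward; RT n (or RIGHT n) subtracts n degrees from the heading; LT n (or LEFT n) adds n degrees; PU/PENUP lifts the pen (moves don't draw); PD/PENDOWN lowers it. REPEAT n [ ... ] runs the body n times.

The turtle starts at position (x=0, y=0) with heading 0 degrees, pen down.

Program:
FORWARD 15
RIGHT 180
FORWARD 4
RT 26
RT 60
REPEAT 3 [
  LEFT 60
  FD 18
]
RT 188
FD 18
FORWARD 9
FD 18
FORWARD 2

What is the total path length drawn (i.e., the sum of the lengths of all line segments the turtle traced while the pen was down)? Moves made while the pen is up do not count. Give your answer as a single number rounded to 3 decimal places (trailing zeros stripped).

Answer: 120

Derivation:
Executing turtle program step by step:
Start: pos=(0,0), heading=0, pen down
FD 15: (0,0) -> (15,0) [heading=0, draw]
RT 180: heading 0 -> 180
FD 4: (15,0) -> (11,0) [heading=180, draw]
RT 26: heading 180 -> 154
RT 60: heading 154 -> 94
REPEAT 3 [
  -- iteration 1/3 --
  LT 60: heading 94 -> 154
  FD 18: (11,0) -> (-5.178,7.891) [heading=154, draw]
  -- iteration 2/3 --
  LT 60: heading 154 -> 214
  FD 18: (-5.178,7.891) -> (-20.101,-2.175) [heading=214, draw]
  -- iteration 3/3 --
  LT 60: heading 214 -> 274
  FD 18: (-20.101,-2.175) -> (-18.845,-20.131) [heading=274, draw]
]
RT 188: heading 274 -> 86
FD 18: (-18.845,-20.131) -> (-17.59,-2.175) [heading=86, draw]
FD 9: (-17.59,-2.175) -> (-16.962,6.803) [heading=86, draw]
FD 18: (-16.962,6.803) -> (-15.706,24.759) [heading=86, draw]
FD 2: (-15.706,24.759) -> (-15.567,26.755) [heading=86, draw]
Final: pos=(-15.567,26.755), heading=86, 9 segment(s) drawn

Segment lengths:
  seg 1: (0,0) -> (15,0), length = 15
  seg 2: (15,0) -> (11,0), length = 4
  seg 3: (11,0) -> (-5.178,7.891), length = 18
  seg 4: (-5.178,7.891) -> (-20.101,-2.175), length = 18
  seg 5: (-20.101,-2.175) -> (-18.845,-20.131), length = 18
  seg 6: (-18.845,-20.131) -> (-17.59,-2.175), length = 18
  seg 7: (-17.59,-2.175) -> (-16.962,6.803), length = 9
  seg 8: (-16.962,6.803) -> (-15.706,24.759), length = 18
  seg 9: (-15.706,24.759) -> (-15.567,26.755), length = 2
Total = 120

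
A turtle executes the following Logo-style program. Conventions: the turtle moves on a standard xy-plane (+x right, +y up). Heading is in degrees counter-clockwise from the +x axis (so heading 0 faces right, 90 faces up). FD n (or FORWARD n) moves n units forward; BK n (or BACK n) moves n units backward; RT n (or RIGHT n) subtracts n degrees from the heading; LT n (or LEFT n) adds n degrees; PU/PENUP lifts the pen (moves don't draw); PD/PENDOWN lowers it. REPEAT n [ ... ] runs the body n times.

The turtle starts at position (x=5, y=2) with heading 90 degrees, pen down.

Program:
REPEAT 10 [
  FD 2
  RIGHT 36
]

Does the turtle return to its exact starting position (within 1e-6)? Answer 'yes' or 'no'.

Answer: yes

Derivation:
Executing turtle program step by step:
Start: pos=(5,2), heading=90, pen down
REPEAT 10 [
  -- iteration 1/10 --
  FD 2: (5,2) -> (5,4) [heading=90, draw]
  RT 36: heading 90 -> 54
  -- iteration 2/10 --
  FD 2: (5,4) -> (6.176,5.618) [heading=54, draw]
  RT 36: heading 54 -> 18
  -- iteration 3/10 --
  FD 2: (6.176,5.618) -> (8.078,6.236) [heading=18, draw]
  RT 36: heading 18 -> 342
  -- iteration 4/10 --
  FD 2: (8.078,6.236) -> (9.98,5.618) [heading=342, draw]
  RT 36: heading 342 -> 306
  -- iteration 5/10 --
  FD 2: (9.98,5.618) -> (11.155,4) [heading=306, draw]
  RT 36: heading 306 -> 270
  -- iteration 6/10 --
  FD 2: (11.155,4) -> (11.155,2) [heading=270, draw]
  RT 36: heading 270 -> 234
  -- iteration 7/10 --
  FD 2: (11.155,2) -> (9.98,0.382) [heading=234, draw]
  RT 36: heading 234 -> 198
  -- iteration 8/10 --
  FD 2: (9.98,0.382) -> (8.078,-0.236) [heading=198, draw]
  RT 36: heading 198 -> 162
  -- iteration 9/10 --
  FD 2: (8.078,-0.236) -> (6.176,0.382) [heading=162, draw]
  RT 36: heading 162 -> 126
  -- iteration 10/10 --
  FD 2: (6.176,0.382) -> (5,2) [heading=126, draw]
  RT 36: heading 126 -> 90
]
Final: pos=(5,2), heading=90, 10 segment(s) drawn

Start position: (5, 2)
Final position: (5, 2)
Distance = 0; < 1e-6 -> CLOSED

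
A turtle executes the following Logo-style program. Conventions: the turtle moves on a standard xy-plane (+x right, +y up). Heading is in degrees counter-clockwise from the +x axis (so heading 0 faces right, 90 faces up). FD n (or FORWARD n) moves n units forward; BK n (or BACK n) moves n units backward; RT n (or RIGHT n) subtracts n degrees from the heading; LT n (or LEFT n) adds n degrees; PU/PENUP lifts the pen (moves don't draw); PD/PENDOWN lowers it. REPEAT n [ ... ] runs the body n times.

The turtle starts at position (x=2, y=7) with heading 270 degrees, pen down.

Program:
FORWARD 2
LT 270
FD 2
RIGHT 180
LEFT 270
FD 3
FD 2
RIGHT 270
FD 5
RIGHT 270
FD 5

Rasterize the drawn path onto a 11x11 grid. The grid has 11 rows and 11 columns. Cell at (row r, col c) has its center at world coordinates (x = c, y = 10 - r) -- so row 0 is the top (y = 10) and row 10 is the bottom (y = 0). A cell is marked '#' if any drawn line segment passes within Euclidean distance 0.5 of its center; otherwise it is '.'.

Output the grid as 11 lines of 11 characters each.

Segment 0: (2,7) -> (2,5)
Segment 1: (2,5) -> (-0,5)
Segment 2: (-0,5) -> (-0,2)
Segment 3: (-0,2) -> (-0,0)
Segment 4: (-0,0) -> (5,-0)
Segment 5: (5,-0) -> (5,5)

Answer: ...........
...........
...........
..#........
..#........
###..#.....
#....#.....
#....#.....
#....#.....
#....#.....
######.....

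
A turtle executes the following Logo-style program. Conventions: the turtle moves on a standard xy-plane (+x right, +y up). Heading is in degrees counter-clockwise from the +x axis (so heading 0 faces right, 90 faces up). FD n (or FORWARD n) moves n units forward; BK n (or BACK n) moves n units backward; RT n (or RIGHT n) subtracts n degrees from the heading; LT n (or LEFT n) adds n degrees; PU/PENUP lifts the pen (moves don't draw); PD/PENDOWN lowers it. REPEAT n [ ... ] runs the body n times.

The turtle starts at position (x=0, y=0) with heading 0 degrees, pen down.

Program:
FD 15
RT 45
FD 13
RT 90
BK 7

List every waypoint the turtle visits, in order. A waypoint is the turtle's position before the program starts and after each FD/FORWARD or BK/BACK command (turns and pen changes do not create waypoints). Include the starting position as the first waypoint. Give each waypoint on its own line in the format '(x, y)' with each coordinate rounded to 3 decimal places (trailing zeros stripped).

Executing turtle program step by step:
Start: pos=(0,0), heading=0, pen down
FD 15: (0,0) -> (15,0) [heading=0, draw]
RT 45: heading 0 -> 315
FD 13: (15,0) -> (24.192,-9.192) [heading=315, draw]
RT 90: heading 315 -> 225
BK 7: (24.192,-9.192) -> (29.142,-4.243) [heading=225, draw]
Final: pos=(29.142,-4.243), heading=225, 3 segment(s) drawn
Waypoints (4 total):
(0, 0)
(15, 0)
(24.192, -9.192)
(29.142, -4.243)

Answer: (0, 0)
(15, 0)
(24.192, -9.192)
(29.142, -4.243)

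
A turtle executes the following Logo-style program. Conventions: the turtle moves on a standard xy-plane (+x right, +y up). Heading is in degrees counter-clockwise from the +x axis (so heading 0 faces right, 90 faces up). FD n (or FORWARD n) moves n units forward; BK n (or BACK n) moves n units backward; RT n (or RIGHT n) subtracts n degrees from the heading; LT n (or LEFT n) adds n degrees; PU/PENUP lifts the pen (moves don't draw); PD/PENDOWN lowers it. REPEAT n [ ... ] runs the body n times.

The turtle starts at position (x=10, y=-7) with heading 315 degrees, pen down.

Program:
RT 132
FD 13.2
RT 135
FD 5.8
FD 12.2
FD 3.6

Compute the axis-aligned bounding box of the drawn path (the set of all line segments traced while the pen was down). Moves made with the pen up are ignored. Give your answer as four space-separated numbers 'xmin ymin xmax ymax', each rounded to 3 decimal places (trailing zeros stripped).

Answer: -3.182 -7.691 11.271 8.361

Derivation:
Executing turtle program step by step:
Start: pos=(10,-7), heading=315, pen down
RT 132: heading 315 -> 183
FD 13.2: (10,-7) -> (-3.182,-7.691) [heading=183, draw]
RT 135: heading 183 -> 48
FD 5.8: (-3.182,-7.691) -> (0.699,-3.381) [heading=48, draw]
FD 12.2: (0.699,-3.381) -> (8.862,5.686) [heading=48, draw]
FD 3.6: (8.862,5.686) -> (11.271,8.361) [heading=48, draw]
Final: pos=(11.271,8.361), heading=48, 4 segment(s) drawn

Segment endpoints: x in {-3.182, 0.699, 8.862, 10, 11.271}, y in {-7.691, -7, -3.381, 5.686, 8.361}
xmin=-3.182, ymin=-7.691, xmax=11.271, ymax=8.361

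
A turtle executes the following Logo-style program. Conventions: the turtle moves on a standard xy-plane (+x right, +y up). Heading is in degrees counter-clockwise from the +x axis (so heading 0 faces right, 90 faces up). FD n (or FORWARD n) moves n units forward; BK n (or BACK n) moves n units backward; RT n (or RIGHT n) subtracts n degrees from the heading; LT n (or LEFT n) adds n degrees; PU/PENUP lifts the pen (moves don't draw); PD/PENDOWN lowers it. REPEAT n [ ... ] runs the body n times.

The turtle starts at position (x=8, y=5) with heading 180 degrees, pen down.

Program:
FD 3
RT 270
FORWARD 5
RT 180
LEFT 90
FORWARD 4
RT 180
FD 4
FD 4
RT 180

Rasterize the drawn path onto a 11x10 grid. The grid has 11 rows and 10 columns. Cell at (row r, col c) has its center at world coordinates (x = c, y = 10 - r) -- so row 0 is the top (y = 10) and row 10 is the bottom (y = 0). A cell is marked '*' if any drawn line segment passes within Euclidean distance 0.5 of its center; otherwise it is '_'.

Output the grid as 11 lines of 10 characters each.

Segment 0: (8,5) -> (5,5)
Segment 1: (5,5) -> (5,0)
Segment 2: (5,0) -> (1,-0)
Segment 3: (1,-0) -> (5,0)
Segment 4: (5,0) -> (9,0)

Answer: __________
__________
__________
__________
__________
_____****_
_____*____
_____*____
_____*____
_____*____
_*********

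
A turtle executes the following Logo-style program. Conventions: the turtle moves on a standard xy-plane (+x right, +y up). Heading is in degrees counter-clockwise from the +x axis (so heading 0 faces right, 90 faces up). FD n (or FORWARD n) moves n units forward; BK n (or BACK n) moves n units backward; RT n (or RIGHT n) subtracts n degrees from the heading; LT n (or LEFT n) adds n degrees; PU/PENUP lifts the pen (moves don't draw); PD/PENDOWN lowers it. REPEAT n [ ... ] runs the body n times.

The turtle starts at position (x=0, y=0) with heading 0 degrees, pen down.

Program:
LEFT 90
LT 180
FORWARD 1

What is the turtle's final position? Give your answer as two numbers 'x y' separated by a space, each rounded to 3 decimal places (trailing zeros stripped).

Executing turtle program step by step:
Start: pos=(0,0), heading=0, pen down
LT 90: heading 0 -> 90
LT 180: heading 90 -> 270
FD 1: (0,0) -> (0,-1) [heading=270, draw]
Final: pos=(0,-1), heading=270, 1 segment(s) drawn

Answer: 0 -1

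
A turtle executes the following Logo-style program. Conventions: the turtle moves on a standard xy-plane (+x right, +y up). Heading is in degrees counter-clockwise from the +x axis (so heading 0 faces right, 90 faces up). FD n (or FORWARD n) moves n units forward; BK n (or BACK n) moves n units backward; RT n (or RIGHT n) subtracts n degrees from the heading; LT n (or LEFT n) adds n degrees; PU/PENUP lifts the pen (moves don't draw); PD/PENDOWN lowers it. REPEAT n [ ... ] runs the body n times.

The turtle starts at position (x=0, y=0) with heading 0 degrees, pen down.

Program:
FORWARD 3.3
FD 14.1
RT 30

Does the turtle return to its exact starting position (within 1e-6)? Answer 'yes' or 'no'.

Answer: no

Derivation:
Executing turtle program step by step:
Start: pos=(0,0), heading=0, pen down
FD 3.3: (0,0) -> (3.3,0) [heading=0, draw]
FD 14.1: (3.3,0) -> (17.4,0) [heading=0, draw]
RT 30: heading 0 -> 330
Final: pos=(17.4,0), heading=330, 2 segment(s) drawn

Start position: (0, 0)
Final position: (17.4, 0)
Distance = 17.4; >= 1e-6 -> NOT closed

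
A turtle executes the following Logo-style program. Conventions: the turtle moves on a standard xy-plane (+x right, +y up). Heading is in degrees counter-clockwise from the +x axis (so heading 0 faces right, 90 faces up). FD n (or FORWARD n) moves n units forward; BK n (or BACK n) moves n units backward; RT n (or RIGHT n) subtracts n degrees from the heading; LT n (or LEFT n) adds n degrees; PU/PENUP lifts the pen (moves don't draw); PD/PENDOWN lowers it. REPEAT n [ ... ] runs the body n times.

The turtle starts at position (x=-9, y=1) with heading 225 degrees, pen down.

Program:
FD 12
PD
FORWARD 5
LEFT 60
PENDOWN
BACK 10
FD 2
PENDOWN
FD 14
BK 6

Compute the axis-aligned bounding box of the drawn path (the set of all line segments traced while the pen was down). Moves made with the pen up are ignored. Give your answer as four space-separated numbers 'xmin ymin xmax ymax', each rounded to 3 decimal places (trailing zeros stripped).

Answer: -23.609 -16.816 -9 1

Derivation:
Executing turtle program step by step:
Start: pos=(-9,1), heading=225, pen down
FD 12: (-9,1) -> (-17.485,-7.485) [heading=225, draw]
PD: pen down
FD 5: (-17.485,-7.485) -> (-21.021,-11.021) [heading=225, draw]
LT 60: heading 225 -> 285
PD: pen down
BK 10: (-21.021,-11.021) -> (-23.609,-1.362) [heading=285, draw]
FD 2: (-23.609,-1.362) -> (-23.091,-3.293) [heading=285, draw]
PD: pen down
FD 14: (-23.091,-3.293) -> (-19.468,-16.816) [heading=285, draw]
BK 6: (-19.468,-16.816) -> (-21.021,-11.021) [heading=285, draw]
Final: pos=(-21.021,-11.021), heading=285, 6 segment(s) drawn

Segment endpoints: x in {-23.609, -23.091, -21.021, -19.468, -17.485, -9}, y in {-16.816, -11.021, -11.021, -7.485, -3.293, -1.362, 1}
xmin=-23.609, ymin=-16.816, xmax=-9, ymax=1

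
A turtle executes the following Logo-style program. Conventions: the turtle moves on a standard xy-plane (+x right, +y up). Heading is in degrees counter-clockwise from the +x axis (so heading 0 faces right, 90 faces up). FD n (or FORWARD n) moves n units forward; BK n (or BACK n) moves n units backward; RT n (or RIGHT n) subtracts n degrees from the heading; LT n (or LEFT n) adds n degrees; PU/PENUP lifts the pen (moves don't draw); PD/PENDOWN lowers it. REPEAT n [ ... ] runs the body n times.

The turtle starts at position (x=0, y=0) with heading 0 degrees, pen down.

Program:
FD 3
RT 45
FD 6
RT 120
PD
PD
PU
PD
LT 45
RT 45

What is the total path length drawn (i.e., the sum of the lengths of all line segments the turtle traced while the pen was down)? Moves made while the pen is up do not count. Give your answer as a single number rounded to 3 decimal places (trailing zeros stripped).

Answer: 9

Derivation:
Executing turtle program step by step:
Start: pos=(0,0), heading=0, pen down
FD 3: (0,0) -> (3,0) [heading=0, draw]
RT 45: heading 0 -> 315
FD 6: (3,0) -> (7.243,-4.243) [heading=315, draw]
RT 120: heading 315 -> 195
PD: pen down
PD: pen down
PU: pen up
PD: pen down
LT 45: heading 195 -> 240
RT 45: heading 240 -> 195
Final: pos=(7.243,-4.243), heading=195, 2 segment(s) drawn

Segment lengths:
  seg 1: (0,0) -> (3,0), length = 3
  seg 2: (3,0) -> (7.243,-4.243), length = 6
Total = 9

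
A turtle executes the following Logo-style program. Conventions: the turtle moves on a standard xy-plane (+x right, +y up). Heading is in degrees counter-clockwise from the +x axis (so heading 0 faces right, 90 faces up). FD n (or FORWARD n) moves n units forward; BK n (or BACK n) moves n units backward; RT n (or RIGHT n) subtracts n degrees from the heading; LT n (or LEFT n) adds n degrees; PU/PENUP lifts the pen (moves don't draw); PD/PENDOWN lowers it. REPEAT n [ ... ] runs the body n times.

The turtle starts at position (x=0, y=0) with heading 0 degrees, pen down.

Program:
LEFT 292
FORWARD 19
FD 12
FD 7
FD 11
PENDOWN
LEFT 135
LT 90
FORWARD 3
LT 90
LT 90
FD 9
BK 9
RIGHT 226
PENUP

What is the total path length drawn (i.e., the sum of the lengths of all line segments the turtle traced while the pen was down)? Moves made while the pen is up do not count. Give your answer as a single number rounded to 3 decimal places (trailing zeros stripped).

Answer: 70

Derivation:
Executing turtle program step by step:
Start: pos=(0,0), heading=0, pen down
LT 292: heading 0 -> 292
FD 19: (0,0) -> (7.118,-17.616) [heading=292, draw]
FD 12: (7.118,-17.616) -> (11.613,-28.743) [heading=292, draw]
FD 7: (11.613,-28.743) -> (14.235,-35.233) [heading=292, draw]
FD 11: (14.235,-35.233) -> (18.356,-45.432) [heading=292, draw]
PD: pen down
LT 135: heading 292 -> 67
LT 90: heading 67 -> 157
FD 3: (18.356,-45.432) -> (15.594,-44.26) [heading=157, draw]
LT 90: heading 157 -> 247
LT 90: heading 247 -> 337
FD 9: (15.594,-44.26) -> (23.879,-47.776) [heading=337, draw]
BK 9: (23.879,-47.776) -> (15.594,-44.26) [heading=337, draw]
RT 226: heading 337 -> 111
PU: pen up
Final: pos=(15.594,-44.26), heading=111, 7 segment(s) drawn

Segment lengths:
  seg 1: (0,0) -> (7.118,-17.616), length = 19
  seg 2: (7.118,-17.616) -> (11.613,-28.743), length = 12
  seg 3: (11.613,-28.743) -> (14.235,-35.233), length = 7
  seg 4: (14.235,-35.233) -> (18.356,-45.432), length = 11
  seg 5: (18.356,-45.432) -> (15.594,-44.26), length = 3
  seg 6: (15.594,-44.26) -> (23.879,-47.776), length = 9
  seg 7: (23.879,-47.776) -> (15.594,-44.26), length = 9
Total = 70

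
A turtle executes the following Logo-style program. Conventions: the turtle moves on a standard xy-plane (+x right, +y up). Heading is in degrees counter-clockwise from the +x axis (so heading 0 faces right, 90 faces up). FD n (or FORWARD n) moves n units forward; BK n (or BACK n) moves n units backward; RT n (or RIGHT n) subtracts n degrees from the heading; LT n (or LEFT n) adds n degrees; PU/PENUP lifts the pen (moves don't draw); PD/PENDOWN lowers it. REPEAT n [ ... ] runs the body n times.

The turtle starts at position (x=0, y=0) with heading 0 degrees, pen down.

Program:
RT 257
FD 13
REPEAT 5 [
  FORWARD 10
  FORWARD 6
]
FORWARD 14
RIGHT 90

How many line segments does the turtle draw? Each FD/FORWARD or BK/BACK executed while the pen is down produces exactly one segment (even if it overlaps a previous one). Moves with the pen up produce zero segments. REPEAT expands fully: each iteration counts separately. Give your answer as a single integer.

Answer: 12

Derivation:
Executing turtle program step by step:
Start: pos=(0,0), heading=0, pen down
RT 257: heading 0 -> 103
FD 13: (0,0) -> (-2.924,12.667) [heading=103, draw]
REPEAT 5 [
  -- iteration 1/5 --
  FD 10: (-2.924,12.667) -> (-5.174,22.411) [heading=103, draw]
  FD 6: (-5.174,22.411) -> (-6.524,28.257) [heading=103, draw]
  -- iteration 2/5 --
  FD 10: (-6.524,28.257) -> (-8.773,38) [heading=103, draw]
  FD 6: (-8.773,38) -> (-10.123,43.847) [heading=103, draw]
  -- iteration 3/5 --
  FD 10: (-10.123,43.847) -> (-12.372,53.59) [heading=103, draw]
  FD 6: (-12.372,53.59) -> (-13.722,59.437) [heading=103, draw]
  -- iteration 4/5 --
  FD 10: (-13.722,59.437) -> (-15.972,69.18) [heading=103, draw]
  FD 6: (-15.972,69.18) -> (-17.321,75.026) [heading=103, draw]
  -- iteration 5/5 --
  FD 10: (-17.321,75.026) -> (-19.571,84.77) [heading=103, draw]
  FD 6: (-19.571,84.77) -> (-20.92,90.616) [heading=103, draw]
]
FD 14: (-20.92,90.616) -> (-24.07,104.258) [heading=103, draw]
RT 90: heading 103 -> 13
Final: pos=(-24.07,104.258), heading=13, 12 segment(s) drawn
Segments drawn: 12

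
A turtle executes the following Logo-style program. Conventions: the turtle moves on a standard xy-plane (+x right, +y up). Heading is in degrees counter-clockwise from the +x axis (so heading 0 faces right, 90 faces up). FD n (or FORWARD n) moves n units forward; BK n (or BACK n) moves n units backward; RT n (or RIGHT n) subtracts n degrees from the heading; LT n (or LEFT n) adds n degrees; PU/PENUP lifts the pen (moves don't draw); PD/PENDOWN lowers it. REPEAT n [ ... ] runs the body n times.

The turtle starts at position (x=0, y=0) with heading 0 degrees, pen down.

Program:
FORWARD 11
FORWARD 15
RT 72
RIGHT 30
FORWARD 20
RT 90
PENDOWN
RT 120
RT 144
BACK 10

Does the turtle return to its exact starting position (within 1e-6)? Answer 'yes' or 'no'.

Answer: no

Derivation:
Executing turtle program step by step:
Start: pos=(0,0), heading=0, pen down
FD 11: (0,0) -> (11,0) [heading=0, draw]
FD 15: (11,0) -> (26,0) [heading=0, draw]
RT 72: heading 0 -> 288
RT 30: heading 288 -> 258
FD 20: (26,0) -> (21.842,-19.563) [heading=258, draw]
RT 90: heading 258 -> 168
PD: pen down
RT 120: heading 168 -> 48
RT 144: heading 48 -> 264
BK 10: (21.842,-19.563) -> (22.887,-9.618) [heading=264, draw]
Final: pos=(22.887,-9.618), heading=264, 4 segment(s) drawn

Start position: (0, 0)
Final position: (22.887, -9.618)
Distance = 24.826; >= 1e-6 -> NOT closed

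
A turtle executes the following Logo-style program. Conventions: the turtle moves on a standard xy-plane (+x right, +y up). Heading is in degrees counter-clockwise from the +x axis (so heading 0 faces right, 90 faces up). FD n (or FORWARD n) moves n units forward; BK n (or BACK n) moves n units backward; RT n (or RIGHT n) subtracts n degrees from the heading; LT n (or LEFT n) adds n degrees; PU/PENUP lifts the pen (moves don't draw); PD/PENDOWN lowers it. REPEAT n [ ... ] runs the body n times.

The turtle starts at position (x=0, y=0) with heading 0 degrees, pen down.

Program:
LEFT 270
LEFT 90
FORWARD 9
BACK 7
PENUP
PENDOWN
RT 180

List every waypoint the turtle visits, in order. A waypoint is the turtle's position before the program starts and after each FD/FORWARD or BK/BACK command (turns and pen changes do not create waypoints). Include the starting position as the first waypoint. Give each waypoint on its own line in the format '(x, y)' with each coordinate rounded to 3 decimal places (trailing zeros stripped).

Answer: (0, 0)
(9, 0)
(2, 0)

Derivation:
Executing turtle program step by step:
Start: pos=(0,0), heading=0, pen down
LT 270: heading 0 -> 270
LT 90: heading 270 -> 0
FD 9: (0,0) -> (9,0) [heading=0, draw]
BK 7: (9,0) -> (2,0) [heading=0, draw]
PU: pen up
PD: pen down
RT 180: heading 0 -> 180
Final: pos=(2,0), heading=180, 2 segment(s) drawn
Waypoints (3 total):
(0, 0)
(9, 0)
(2, 0)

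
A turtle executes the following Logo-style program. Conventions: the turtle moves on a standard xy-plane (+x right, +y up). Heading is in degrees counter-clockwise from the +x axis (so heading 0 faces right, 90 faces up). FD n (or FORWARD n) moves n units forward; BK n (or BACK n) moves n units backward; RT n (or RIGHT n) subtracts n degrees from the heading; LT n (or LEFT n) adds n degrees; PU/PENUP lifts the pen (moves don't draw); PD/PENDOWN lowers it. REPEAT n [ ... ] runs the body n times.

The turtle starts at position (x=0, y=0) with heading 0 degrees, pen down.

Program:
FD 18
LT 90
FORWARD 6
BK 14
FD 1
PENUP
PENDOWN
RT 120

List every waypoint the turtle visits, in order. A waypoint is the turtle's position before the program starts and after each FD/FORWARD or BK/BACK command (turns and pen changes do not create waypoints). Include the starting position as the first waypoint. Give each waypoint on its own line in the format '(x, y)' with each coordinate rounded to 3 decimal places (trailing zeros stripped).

Answer: (0, 0)
(18, 0)
(18, 6)
(18, -8)
(18, -7)

Derivation:
Executing turtle program step by step:
Start: pos=(0,0), heading=0, pen down
FD 18: (0,0) -> (18,0) [heading=0, draw]
LT 90: heading 0 -> 90
FD 6: (18,0) -> (18,6) [heading=90, draw]
BK 14: (18,6) -> (18,-8) [heading=90, draw]
FD 1: (18,-8) -> (18,-7) [heading=90, draw]
PU: pen up
PD: pen down
RT 120: heading 90 -> 330
Final: pos=(18,-7), heading=330, 4 segment(s) drawn
Waypoints (5 total):
(0, 0)
(18, 0)
(18, 6)
(18, -8)
(18, -7)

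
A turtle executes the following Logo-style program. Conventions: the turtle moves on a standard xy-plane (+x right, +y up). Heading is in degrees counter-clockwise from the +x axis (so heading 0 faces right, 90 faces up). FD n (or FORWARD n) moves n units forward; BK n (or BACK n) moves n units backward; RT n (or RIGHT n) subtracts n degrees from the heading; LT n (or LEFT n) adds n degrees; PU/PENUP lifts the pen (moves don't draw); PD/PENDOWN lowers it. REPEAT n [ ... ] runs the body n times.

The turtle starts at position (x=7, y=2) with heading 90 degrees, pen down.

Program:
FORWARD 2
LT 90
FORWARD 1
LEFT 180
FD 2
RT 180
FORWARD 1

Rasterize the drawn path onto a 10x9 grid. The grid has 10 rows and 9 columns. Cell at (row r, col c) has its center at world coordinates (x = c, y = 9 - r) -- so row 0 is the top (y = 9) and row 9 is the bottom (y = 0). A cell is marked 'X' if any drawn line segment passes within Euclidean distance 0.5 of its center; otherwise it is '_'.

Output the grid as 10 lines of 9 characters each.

Answer: _________
_________
_________
_________
_________
______XXX
_______X_
_______X_
_________
_________

Derivation:
Segment 0: (7,2) -> (7,4)
Segment 1: (7,4) -> (6,4)
Segment 2: (6,4) -> (8,4)
Segment 3: (8,4) -> (7,4)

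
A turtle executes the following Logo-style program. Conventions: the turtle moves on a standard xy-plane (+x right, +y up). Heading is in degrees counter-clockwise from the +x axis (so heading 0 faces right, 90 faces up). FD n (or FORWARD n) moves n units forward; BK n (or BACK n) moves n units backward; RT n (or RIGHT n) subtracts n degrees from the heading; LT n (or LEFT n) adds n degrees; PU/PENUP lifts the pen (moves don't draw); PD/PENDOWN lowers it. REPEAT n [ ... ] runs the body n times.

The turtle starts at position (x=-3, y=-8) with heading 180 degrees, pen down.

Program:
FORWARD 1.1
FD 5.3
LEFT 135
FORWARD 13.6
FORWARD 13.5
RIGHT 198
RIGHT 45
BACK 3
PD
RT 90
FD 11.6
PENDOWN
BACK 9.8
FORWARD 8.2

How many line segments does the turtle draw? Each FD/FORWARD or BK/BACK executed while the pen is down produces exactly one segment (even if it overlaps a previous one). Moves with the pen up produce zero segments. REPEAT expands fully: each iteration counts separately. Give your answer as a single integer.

Executing turtle program step by step:
Start: pos=(-3,-8), heading=180, pen down
FD 1.1: (-3,-8) -> (-4.1,-8) [heading=180, draw]
FD 5.3: (-4.1,-8) -> (-9.4,-8) [heading=180, draw]
LT 135: heading 180 -> 315
FD 13.6: (-9.4,-8) -> (0.217,-17.617) [heading=315, draw]
FD 13.5: (0.217,-17.617) -> (9.763,-27.163) [heading=315, draw]
RT 198: heading 315 -> 117
RT 45: heading 117 -> 72
BK 3: (9.763,-27.163) -> (8.836,-30.016) [heading=72, draw]
PD: pen down
RT 90: heading 72 -> 342
FD 11.6: (8.836,-30.016) -> (19.868,-33.6) [heading=342, draw]
PD: pen down
BK 9.8: (19.868,-33.6) -> (10.547,-30.572) [heading=342, draw]
FD 8.2: (10.547,-30.572) -> (18.346,-33.106) [heading=342, draw]
Final: pos=(18.346,-33.106), heading=342, 8 segment(s) drawn
Segments drawn: 8

Answer: 8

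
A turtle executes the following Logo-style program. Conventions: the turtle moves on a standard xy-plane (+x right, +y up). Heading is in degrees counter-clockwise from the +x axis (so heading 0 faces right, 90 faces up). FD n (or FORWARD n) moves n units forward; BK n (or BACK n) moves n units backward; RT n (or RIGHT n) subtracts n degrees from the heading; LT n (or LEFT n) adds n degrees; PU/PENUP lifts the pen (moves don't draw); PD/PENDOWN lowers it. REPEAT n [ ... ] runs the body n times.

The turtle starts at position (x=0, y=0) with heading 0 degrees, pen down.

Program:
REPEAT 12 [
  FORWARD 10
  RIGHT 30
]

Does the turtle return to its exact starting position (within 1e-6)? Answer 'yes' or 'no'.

Executing turtle program step by step:
Start: pos=(0,0), heading=0, pen down
REPEAT 12 [
  -- iteration 1/12 --
  FD 10: (0,0) -> (10,0) [heading=0, draw]
  RT 30: heading 0 -> 330
  -- iteration 2/12 --
  FD 10: (10,0) -> (18.66,-5) [heading=330, draw]
  RT 30: heading 330 -> 300
  -- iteration 3/12 --
  FD 10: (18.66,-5) -> (23.66,-13.66) [heading=300, draw]
  RT 30: heading 300 -> 270
  -- iteration 4/12 --
  FD 10: (23.66,-13.66) -> (23.66,-23.66) [heading=270, draw]
  RT 30: heading 270 -> 240
  -- iteration 5/12 --
  FD 10: (23.66,-23.66) -> (18.66,-32.321) [heading=240, draw]
  RT 30: heading 240 -> 210
  -- iteration 6/12 --
  FD 10: (18.66,-32.321) -> (10,-37.321) [heading=210, draw]
  RT 30: heading 210 -> 180
  -- iteration 7/12 --
  FD 10: (10,-37.321) -> (0,-37.321) [heading=180, draw]
  RT 30: heading 180 -> 150
  -- iteration 8/12 --
  FD 10: (0,-37.321) -> (-8.66,-32.321) [heading=150, draw]
  RT 30: heading 150 -> 120
  -- iteration 9/12 --
  FD 10: (-8.66,-32.321) -> (-13.66,-23.66) [heading=120, draw]
  RT 30: heading 120 -> 90
  -- iteration 10/12 --
  FD 10: (-13.66,-23.66) -> (-13.66,-13.66) [heading=90, draw]
  RT 30: heading 90 -> 60
  -- iteration 11/12 --
  FD 10: (-13.66,-13.66) -> (-8.66,-5) [heading=60, draw]
  RT 30: heading 60 -> 30
  -- iteration 12/12 --
  FD 10: (-8.66,-5) -> (0,0) [heading=30, draw]
  RT 30: heading 30 -> 0
]
Final: pos=(0,0), heading=0, 12 segment(s) drawn

Start position: (0, 0)
Final position: (0, 0)
Distance = 0; < 1e-6 -> CLOSED

Answer: yes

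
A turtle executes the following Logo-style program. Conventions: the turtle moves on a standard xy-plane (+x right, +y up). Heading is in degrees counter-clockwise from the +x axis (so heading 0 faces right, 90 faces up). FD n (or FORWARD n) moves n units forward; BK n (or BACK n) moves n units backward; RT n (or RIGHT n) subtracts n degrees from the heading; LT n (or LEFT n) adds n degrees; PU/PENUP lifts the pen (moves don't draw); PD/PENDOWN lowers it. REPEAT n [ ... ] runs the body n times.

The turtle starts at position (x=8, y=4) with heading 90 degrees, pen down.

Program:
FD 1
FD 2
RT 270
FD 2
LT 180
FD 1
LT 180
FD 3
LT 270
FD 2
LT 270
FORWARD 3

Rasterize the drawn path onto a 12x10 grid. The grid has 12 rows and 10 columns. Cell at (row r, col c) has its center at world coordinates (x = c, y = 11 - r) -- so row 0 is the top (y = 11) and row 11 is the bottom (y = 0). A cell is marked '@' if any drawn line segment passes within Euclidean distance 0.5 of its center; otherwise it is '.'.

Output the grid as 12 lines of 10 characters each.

Segment 0: (8,4) -> (8,5)
Segment 1: (8,5) -> (8,7)
Segment 2: (8,7) -> (6,7)
Segment 3: (6,7) -> (7,7)
Segment 4: (7,7) -> (4,7)
Segment 5: (4,7) -> (4,9)
Segment 6: (4,9) -> (7,9)

Answer: ..........
..........
....@@@@..
....@.....
....@@@@@.
........@.
........@.
........@.
..........
..........
..........
..........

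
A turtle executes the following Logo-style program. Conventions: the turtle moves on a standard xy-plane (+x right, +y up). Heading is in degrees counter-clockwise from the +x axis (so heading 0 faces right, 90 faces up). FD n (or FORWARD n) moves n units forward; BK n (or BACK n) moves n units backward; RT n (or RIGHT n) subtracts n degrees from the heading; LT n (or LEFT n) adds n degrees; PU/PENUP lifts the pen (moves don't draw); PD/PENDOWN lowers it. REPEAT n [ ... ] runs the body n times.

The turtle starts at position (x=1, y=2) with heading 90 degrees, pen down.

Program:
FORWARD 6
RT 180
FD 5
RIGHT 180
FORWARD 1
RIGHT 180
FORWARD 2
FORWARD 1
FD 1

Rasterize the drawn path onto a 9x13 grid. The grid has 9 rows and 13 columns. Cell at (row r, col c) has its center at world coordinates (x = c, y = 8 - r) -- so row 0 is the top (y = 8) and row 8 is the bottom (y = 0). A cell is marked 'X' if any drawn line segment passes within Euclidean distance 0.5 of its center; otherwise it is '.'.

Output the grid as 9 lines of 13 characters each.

Segment 0: (1,2) -> (1,8)
Segment 1: (1,8) -> (1,3)
Segment 2: (1,3) -> (1,4)
Segment 3: (1,4) -> (1,2)
Segment 4: (1,2) -> (1,1)
Segment 5: (1,1) -> (1,0)

Answer: .X...........
.X...........
.X...........
.X...........
.X...........
.X...........
.X...........
.X...........
.X...........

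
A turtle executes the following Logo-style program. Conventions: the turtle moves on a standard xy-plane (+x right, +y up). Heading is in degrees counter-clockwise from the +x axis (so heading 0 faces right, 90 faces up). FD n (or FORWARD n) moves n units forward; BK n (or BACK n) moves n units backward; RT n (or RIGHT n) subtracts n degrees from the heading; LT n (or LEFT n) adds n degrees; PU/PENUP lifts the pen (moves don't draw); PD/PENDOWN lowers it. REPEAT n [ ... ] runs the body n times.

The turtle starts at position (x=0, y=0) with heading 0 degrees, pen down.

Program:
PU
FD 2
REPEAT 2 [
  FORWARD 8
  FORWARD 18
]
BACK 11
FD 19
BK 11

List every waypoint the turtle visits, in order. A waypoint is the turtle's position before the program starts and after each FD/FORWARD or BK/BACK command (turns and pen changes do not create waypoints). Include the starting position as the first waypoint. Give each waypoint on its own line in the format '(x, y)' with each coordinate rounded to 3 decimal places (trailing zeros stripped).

Answer: (0, 0)
(2, 0)
(10, 0)
(28, 0)
(36, 0)
(54, 0)
(43, 0)
(62, 0)
(51, 0)

Derivation:
Executing turtle program step by step:
Start: pos=(0,0), heading=0, pen down
PU: pen up
FD 2: (0,0) -> (2,0) [heading=0, move]
REPEAT 2 [
  -- iteration 1/2 --
  FD 8: (2,0) -> (10,0) [heading=0, move]
  FD 18: (10,0) -> (28,0) [heading=0, move]
  -- iteration 2/2 --
  FD 8: (28,0) -> (36,0) [heading=0, move]
  FD 18: (36,0) -> (54,0) [heading=0, move]
]
BK 11: (54,0) -> (43,0) [heading=0, move]
FD 19: (43,0) -> (62,0) [heading=0, move]
BK 11: (62,0) -> (51,0) [heading=0, move]
Final: pos=(51,0), heading=0, 0 segment(s) drawn
Waypoints (9 total):
(0, 0)
(2, 0)
(10, 0)
(28, 0)
(36, 0)
(54, 0)
(43, 0)
(62, 0)
(51, 0)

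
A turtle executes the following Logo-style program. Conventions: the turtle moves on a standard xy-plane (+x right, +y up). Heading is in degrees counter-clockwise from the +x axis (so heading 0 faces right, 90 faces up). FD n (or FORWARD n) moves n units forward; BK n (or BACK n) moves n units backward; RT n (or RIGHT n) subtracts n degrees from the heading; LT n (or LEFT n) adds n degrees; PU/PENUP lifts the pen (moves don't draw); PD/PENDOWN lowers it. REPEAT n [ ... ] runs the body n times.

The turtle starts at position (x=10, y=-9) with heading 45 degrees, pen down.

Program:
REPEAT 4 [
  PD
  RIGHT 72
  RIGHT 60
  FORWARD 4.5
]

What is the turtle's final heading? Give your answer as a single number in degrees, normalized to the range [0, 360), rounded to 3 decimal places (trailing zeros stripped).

Executing turtle program step by step:
Start: pos=(10,-9), heading=45, pen down
REPEAT 4 [
  -- iteration 1/4 --
  PD: pen down
  RT 72: heading 45 -> 333
  RT 60: heading 333 -> 273
  FD 4.5: (10,-9) -> (10.236,-13.494) [heading=273, draw]
  -- iteration 2/4 --
  PD: pen down
  RT 72: heading 273 -> 201
  RT 60: heading 201 -> 141
  FD 4.5: (10.236,-13.494) -> (6.738,-10.662) [heading=141, draw]
  -- iteration 3/4 --
  PD: pen down
  RT 72: heading 141 -> 69
  RT 60: heading 69 -> 9
  FD 4.5: (6.738,-10.662) -> (11.183,-9.958) [heading=9, draw]
  -- iteration 4/4 --
  PD: pen down
  RT 72: heading 9 -> 297
  RT 60: heading 297 -> 237
  FD 4.5: (11.183,-9.958) -> (8.732,-13.732) [heading=237, draw]
]
Final: pos=(8.732,-13.732), heading=237, 4 segment(s) drawn

Answer: 237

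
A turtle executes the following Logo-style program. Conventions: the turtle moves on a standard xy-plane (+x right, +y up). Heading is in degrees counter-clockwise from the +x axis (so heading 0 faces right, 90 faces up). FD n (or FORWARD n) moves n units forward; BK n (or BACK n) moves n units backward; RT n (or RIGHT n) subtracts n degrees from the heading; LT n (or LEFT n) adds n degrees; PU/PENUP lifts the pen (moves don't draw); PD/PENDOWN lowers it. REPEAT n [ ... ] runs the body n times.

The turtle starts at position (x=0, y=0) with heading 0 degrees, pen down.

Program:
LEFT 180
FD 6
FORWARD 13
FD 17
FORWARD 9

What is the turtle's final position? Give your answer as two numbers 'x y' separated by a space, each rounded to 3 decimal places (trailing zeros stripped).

Executing turtle program step by step:
Start: pos=(0,0), heading=0, pen down
LT 180: heading 0 -> 180
FD 6: (0,0) -> (-6,0) [heading=180, draw]
FD 13: (-6,0) -> (-19,0) [heading=180, draw]
FD 17: (-19,0) -> (-36,0) [heading=180, draw]
FD 9: (-36,0) -> (-45,0) [heading=180, draw]
Final: pos=(-45,0), heading=180, 4 segment(s) drawn

Answer: -45 0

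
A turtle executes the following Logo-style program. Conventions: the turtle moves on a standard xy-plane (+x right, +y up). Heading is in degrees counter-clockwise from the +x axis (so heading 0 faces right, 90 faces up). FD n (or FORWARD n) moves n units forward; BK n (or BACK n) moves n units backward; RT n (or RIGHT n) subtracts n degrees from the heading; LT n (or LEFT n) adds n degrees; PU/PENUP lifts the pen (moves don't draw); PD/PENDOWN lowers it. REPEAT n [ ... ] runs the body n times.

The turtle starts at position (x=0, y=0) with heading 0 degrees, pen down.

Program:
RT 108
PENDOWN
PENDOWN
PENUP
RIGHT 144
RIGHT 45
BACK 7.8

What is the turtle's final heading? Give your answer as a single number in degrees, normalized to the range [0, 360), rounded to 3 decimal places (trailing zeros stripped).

Executing turtle program step by step:
Start: pos=(0,0), heading=0, pen down
RT 108: heading 0 -> 252
PD: pen down
PD: pen down
PU: pen up
RT 144: heading 252 -> 108
RT 45: heading 108 -> 63
BK 7.8: (0,0) -> (-3.541,-6.95) [heading=63, move]
Final: pos=(-3.541,-6.95), heading=63, 0 segment(s) drawn

Answer: 63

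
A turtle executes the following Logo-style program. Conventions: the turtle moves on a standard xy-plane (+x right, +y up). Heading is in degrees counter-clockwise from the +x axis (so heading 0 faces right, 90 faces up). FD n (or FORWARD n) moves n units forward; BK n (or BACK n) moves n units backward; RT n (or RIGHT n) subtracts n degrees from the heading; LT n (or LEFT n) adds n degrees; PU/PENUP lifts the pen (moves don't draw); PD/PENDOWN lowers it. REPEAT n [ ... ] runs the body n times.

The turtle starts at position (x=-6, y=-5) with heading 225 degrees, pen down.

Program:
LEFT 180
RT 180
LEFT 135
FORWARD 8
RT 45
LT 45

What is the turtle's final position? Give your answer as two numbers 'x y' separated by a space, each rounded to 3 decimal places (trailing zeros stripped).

Executing turtle program step by step:
Start: pos=(-6,-5), heading=225, pen down
LT 180: heading 225 -> 45
RT 180: heading 45 -> 225
LT 135: heading 225 -> 0
FD 8: (-6,-5) -> (2,-5) [heading=0, draw]
RT 45: heading 0 -> 315
LT 45: heading 315 -> 0
Final: pos=(2,-5), heading=0, 1 segment(s) drawn

Answer: 2 -5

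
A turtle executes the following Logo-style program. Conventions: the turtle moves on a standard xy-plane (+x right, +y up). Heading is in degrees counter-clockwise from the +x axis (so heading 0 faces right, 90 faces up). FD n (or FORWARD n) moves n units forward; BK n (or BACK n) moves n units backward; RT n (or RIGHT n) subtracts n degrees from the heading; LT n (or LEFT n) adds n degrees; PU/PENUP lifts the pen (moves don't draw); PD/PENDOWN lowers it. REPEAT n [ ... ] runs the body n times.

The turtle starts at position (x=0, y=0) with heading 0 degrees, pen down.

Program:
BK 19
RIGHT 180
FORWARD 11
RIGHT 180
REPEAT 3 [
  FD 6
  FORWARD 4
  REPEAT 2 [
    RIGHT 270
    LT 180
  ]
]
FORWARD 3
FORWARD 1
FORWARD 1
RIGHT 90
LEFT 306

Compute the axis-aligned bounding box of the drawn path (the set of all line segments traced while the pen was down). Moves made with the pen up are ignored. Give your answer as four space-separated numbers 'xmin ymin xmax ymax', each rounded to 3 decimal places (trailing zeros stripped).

Answer: -30 0 0 0

Derivation:
Executing turtle program step by step:
Start: pos=(0,0), heading=0, pen down
BK 19: (0,0) -> (-19,0) [heading=0, draw]
RT 180: heading 0 -> 180
FD 11: (-19,0) -> (-30,0) [heading=180, draw]
RT 180: heading 180 -> 0
REPEAT 3 [
  -- iteration 1/3 --
  FD 6: (-30,0) -> (-24,0) [heading=0, draw]
  FD 4: (-24,0) -> (-20,0) [heading=0, draw]
  REPEAT 2 [
    -- iteration 1/2 --
    RT 270: heading 0 -> 90
    LT 180: heading 90 -> 270
    -- iteration 2/2 --
    RT 270: heading 270 -> 0
    LT 180: heading 0 -> 180
  ]
  -- iteration 2/3 --
  FD 6: (-20,0) -> (-26,0) [heading=180, draw]
  FD 4: (-26,0) -> (-30,0) [heading=180, draw]
  REPEAT 2 [
    -- iteration 1/2 --
    RT 270: heading 180 -> 270
    LT 180: heading 270 -> 90
    -- iteration 2/2 --
    RT 270: heading 90 -> 180
    LT 180: heading 180 -> 0
  ]
  -- iteration 3/3 --
  FD 6: (-30,0) -> (-24,0) [heading=0, draw]
  FD 4: (-24,0) -> (-20,0) [heading=0, draw]
  REPEAT 2 [
    -- iteration 1/2 --
    RT 270: heading 0 -> 90
    LT 180: heading 90 -> 270
    -- iteration 2/2 --
    RT 270: heading 270 -> 0
    LT 180: heading 0 -> 180
  ]
]
FD 3: (-20,0) -> (-23,0) [heading=180, draw]
FD 1: (-23,0) -> (-24,0) [heading=180, draw]
FD 1: (-24,0) -> (-25,0) [heading=180, draw]
RT 90: heading 180 -> 90
LT 306: heading 90 -> 36
Final: pos=(-25,0), heading=36, 11 segment(s) drawn

Segment endpoints: x in {-30, -26, -25, -24, -23, -20, -19, 0}, y in {0, 0, 0, 0, 0, 0, 0, 0, 0, 0, 0}
xmin=-30, ymin=0, xmax=0, ymax=0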